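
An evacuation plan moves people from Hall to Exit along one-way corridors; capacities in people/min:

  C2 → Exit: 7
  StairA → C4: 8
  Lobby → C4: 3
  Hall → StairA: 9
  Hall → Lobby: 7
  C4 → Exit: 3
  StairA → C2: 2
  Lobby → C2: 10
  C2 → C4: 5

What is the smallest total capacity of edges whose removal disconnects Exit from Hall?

10

Augment Hall→StairA→C4→Exit: bottleneck 3, flow now 3.
Augment Hall→StairA→C2→Exit: bottleneck 2, flow now 5.
Augment Hall→Lobby→C2→Exit: bottleneck 5, flow now 10.
No augmenting path remains; maximum flow = 10.
By max-flow min-cut, the minimum cut capacity equals the max flow.
In the residual graph, reachable from Hall: {Hall, StairA, Lobby, C4, C2}.
Min-cut edges: C4→Exit (3), C2→Exit (7); capacity 3 + 7 = 10.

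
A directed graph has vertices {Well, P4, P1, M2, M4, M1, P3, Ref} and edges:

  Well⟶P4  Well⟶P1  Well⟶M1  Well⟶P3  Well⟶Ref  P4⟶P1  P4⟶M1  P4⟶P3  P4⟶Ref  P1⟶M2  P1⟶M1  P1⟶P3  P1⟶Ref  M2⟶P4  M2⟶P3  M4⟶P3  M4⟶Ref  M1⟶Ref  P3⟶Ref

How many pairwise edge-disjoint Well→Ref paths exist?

Assign every edge capacity 1; by Menger, the answer equals the max flow.
Path Well→Ref (+1); total 1.
Path Well→P4→Ref (+1); total 2.
Path Well→P1→Ref (+1); total 3.
Path Well→M1→Ref (+1); total 4.
Path Well→P3→Ref (+1); total 5.
No residual Well→Ref path; max flow = 5.
Certifying cut of size 5: {Well→M1, Well→P1, Well→P3, Well→P4, Well→Ref}.

5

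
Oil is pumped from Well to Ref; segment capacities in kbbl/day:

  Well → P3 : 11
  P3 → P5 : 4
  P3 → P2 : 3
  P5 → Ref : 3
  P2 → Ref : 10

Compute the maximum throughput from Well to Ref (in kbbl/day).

6

Augment Well→P3→P5→Ref: bottleneck 3, flow now 3.
Augment Well→P3→P2→Ref: bottleneck 3, flow now 6.
No augmenting path remains; maximum flow = 6.
In the residual graph, reachable from Well: {Well, P3, P5}.
Min-cut edges: P3→P2 (3), P5→Ref (3); capacity 3 + 3 = 6.
This cut is saturated, so no flow can exceed 6.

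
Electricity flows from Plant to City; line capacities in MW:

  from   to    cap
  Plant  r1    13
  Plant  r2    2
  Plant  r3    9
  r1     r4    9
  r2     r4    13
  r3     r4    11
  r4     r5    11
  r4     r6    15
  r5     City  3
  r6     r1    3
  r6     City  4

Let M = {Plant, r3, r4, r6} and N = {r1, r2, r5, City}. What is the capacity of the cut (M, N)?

33

Edges leaving {Plant, r3, r4, r6}: Plant→r1 (13), Plant→r2 (2), r4→r5 (11), r6→r1 (3), r6→City (4).
Cut capacity = 13 + 2 + 11 + 3 + 4 = 33.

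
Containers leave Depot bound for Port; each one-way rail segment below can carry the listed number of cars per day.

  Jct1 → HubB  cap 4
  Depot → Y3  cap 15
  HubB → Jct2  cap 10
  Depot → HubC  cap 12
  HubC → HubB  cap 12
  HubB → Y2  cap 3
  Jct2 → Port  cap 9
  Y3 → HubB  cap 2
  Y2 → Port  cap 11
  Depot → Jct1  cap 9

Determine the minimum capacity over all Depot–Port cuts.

12

Augment Depot→Jct1→HubB→Jct2→Port: bottleneck 4, flow now 4.
Augment Depot→Y3→HubB→Jct2→Port: bottleneck 2, flow now 6.
Augment Depot→HubC→HubB→Jct2→Port: bottleneck 3, flow now 9.
Augment Depot→HubC→HubB→Y2→Port: bottleneck 3, flow now 12.
No augmenting path remains; maximum flow = 12.
By max-flow min-cut, the minimum cut capacity equals the max flow.
In the residual graph, reachable from Depot: {Depot, Jct1, Y3, HubC, HubB, Jct2}.
Min-cut edges: HubB→Y2 (3), Jct2→Port (9); capacity 3 + 9 = 12.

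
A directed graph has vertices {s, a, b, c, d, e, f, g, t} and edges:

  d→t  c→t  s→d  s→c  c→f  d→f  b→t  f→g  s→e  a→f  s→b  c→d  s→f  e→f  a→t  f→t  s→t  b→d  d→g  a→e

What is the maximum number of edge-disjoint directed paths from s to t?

Assign every edge capacity 1; by Menger, the answer equals the max flow.
Path s→t (+1); total 1.
Path s→b→t (+1); total 2.
Path s→c→t (+1); total 3.
Path s→d→t (+1); total 4.
Path s→f→t (+1); total 5.
No residual s→t path; max flow = 5.
Certifying cut of size 5: {f→t, s→b, s→c, s→d, s→t}.

5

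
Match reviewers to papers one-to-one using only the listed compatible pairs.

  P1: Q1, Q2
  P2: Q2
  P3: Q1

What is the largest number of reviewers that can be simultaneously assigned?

Unit-capacity flow: source→left, listed edges, right→sink; max matching = max flow.
Augmenting path P1→Q1 (+1); matched 1.
Augmenting path P2→Q2 (+1); matched 2.
No augmenting path remains; maximum matching = 2.
König certificate: {Q1, Q2} is a vertex cover of size 2 (every listed pair touches it), so no matching can be larger.

2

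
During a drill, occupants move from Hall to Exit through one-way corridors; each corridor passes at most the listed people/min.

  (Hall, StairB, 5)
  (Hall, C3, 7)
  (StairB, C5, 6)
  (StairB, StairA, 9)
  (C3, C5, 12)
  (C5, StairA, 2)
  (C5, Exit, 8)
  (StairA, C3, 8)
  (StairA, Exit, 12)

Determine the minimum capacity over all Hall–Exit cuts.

12

Augment Hall→StairB→C5→Exit: bottleneck 5, flow now 5.
Augment Hall→C3→C5→Exit: bottleneck 3, flow now 8.
Augment Hall→C3→C5→StairA→Exit: bottleneck 2, flow now 10.
Augment Hall→C3→C5→StairB→StairA→Exit: bottleneck 2, flow now 12. (uses reverse residual edge)
No augmenting path remains; maximum flow = 12.
By max-flow min-cut, the minimum cut capacity equals the max flow.
In the residual graph, reachable from Hall: {Hall}.
Min-cut edges: Hall→StairB (5), Hall→C3 (7); capacity 5 + 7 = 12.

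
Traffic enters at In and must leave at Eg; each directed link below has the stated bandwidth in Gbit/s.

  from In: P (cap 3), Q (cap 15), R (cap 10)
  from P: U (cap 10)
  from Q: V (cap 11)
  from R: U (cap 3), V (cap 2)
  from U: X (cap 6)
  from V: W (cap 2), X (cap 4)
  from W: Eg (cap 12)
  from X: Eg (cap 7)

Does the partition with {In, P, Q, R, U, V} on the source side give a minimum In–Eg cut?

No — its capacity is 12, but the minimum cut has capacity 9.

Given cut capacity: 6 + 2 + 4 = 12.
Augment In→P→U→X→Eg: bottleneck 3, flow now 3.
Augment In→Q→V→W→Eg: bottleneck 2, flow now 5.
Augment In→Q→V→X→Eg: bottleneck 4, flow now 9.
No augmenting path remains; maximum flow = 9.
In the residual graph, reachable from In: {In, P, Q, R, U, V, X}.
Min-cut edges: V→W (2), X→Eg (7); capacity 2 + 7 = 9.
Cut capacity 12 exceeds the max flow 9, so it is not minimum.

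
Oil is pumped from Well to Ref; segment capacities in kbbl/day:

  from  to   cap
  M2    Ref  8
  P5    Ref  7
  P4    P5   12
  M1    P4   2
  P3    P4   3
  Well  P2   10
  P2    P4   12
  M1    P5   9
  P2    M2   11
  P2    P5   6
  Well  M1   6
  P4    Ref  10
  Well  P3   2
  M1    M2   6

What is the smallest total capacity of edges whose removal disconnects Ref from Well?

18

Augment Well→M1→M2→Ref: bottleneck 6, flow now 6.
Augment Well→P2→M2→Ref: bottleneck 2, flow now 8.
Augment Well→P2→P5→Ref: bottleneck 6, flow now 14.
Augment Well→P2→P4→Ref: bottleneck 2, flow now 16.
Augment Well→P3→P4→Ref: bottleneck 2, flow now 18.
No augmenting path remains; maximum flow = 18.
By max-flow min-cut, the minimum cut capacity equals the max flow.
In the residual graph, reachable from Well: {Well}.
Min-cut edges: Well→M1 (6), Well→P2 (10), Well→P3 (2); capacity 6 + 10 + 2 = 18.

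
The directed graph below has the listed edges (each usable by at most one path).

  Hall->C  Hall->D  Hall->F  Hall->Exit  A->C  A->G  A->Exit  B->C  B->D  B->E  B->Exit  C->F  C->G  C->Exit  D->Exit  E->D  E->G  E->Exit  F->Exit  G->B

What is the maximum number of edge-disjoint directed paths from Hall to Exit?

4

Assign every edge capacity 1; by Menger, the answer equals the max flow.
Path Hall→Exit (+1); total 1.
Path Hall→C→Exit (+1); total 2.
Path Hall→D→Exit (+1); total 3.
Path Hall→F→Exit (+1); total 4.
No residual Hall→Exit path; max flow = 4.
Certifying cut of size 4: {Hall→C, Hall→D, Hall→Exit, Hall→F}.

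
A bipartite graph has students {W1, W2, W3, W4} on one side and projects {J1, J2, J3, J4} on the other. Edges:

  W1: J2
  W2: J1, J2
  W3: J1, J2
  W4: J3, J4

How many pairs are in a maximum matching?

Unit-capacity flow: source→left, listed edges, right→sink; max matching = max flow.
Augmenting path W1→J2 (+1); matched 1.
Augmenting path W2→J1 (+1); matched 2.
Augmenting path W4→J3 (+1); matched 3.
No augmenting path remains; maximum matching = 3.
König certificate: {W4, J1, J2} is a vertex cover of size 3 (every listed pair touches it), so no matching can be larger.

3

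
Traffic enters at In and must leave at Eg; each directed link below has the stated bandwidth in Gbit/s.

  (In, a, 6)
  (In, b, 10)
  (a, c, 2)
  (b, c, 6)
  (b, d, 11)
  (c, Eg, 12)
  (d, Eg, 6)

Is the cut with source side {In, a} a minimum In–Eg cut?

Given cut capacity: 10 + 2 = 12.
Augment In→a→c→Eg: bottleneck 2, flow now 2.
Augment In→b→c→Eg: bottleneck 6, flow now 8.
Augment In→b→d→Eg: bottleneck 4, flow now 12.
No augmenting path remains; maximum flow = 12.
Cut capacity 12 equals the max flow, so it is a minimum cut.

Yes — it is a minimum cut (capacity 12).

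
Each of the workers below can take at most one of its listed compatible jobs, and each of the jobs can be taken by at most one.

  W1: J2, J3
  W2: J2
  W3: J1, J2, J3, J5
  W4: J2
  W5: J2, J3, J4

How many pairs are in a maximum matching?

Unit-capacity flow: source→left, listed edges, right→sink; max matching = max flow.
Augmenting path W1→J2 (+1); matched 1.
Augmenting path W3→J1 (+1); matched 2.
Augmenting path W5→J3 (+1); matched 3.
Augmenting path W2→J2→W1→J3→W5→J4 (+1); matched 4.
No augmenting path remains; maximum matching = 4.
König certificate: {W1, W3, W5, J2} is a vertex cover of size 4 (every listed pair touches it), so no matching can be larger.

4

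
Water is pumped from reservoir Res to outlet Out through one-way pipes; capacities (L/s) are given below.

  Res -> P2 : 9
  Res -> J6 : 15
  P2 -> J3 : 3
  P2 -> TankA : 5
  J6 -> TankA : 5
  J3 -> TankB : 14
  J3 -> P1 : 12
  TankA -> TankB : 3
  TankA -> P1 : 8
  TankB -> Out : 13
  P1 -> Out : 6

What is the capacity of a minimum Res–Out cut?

12

Augment Res→P2→J3→TankB→Out: bottleneck 3, flow now 3.
Augment Res→P2→TankA→TankB→Out: bottleneck 3, flow now 6.
Augment Res→P2→TankA→P1→Out: bottleneck 2, flow now 8.
Augment Res→J6→TankA→P1→Out: bottleneck 4, flow now 12.
No augmenting path remains; maximum flow = 12.
By max-flow min-cut, the minimum cut capacity equals the max flow.
In the residual graph, reachable from Res: {Res, P2, J6, TankA, P1}.
Min-cut edges: P2→J3 (3), TankA→TankB (3), P1→Out (6); capacity 3 + 3 + 6 = 12.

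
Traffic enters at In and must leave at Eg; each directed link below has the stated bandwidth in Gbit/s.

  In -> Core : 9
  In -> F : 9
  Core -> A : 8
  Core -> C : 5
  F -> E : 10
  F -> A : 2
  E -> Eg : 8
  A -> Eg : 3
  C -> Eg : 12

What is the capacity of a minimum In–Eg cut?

Augment In→Core→A→Eg: bottleneck 3, flow now 3.
Augment In→Core→C→Eg: bottleneck 5, flow now 8.
Augment In→F→E→Eg: bottleneck 8, flow now 16.
No augmenting path remains; maximum flow = 16.
By max-flow min-cut, the minimum cut capacity equals the max flow.
In the residual graph, reachable from In: {In, Core, F, E, A}.
Min-cut edges: Core→C (5), E→Eg (8), A→Eg (3); capacity 5 + 8 + 3 = 16.

16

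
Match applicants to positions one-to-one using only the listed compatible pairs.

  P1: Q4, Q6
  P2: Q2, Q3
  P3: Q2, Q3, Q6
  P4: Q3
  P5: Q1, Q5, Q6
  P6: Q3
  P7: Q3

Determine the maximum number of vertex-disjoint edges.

5

Unit-capacity flow: source→left, listed edges, right→sink; max matching = max flow.
Augmenting path P1→Q4 (+1); matched 1.
Augmenting path P2→Q2 (+1); matched 2.
Augmenting path P3→Q3 (+1); matched 3.
Augmenting path P5→Q1 (+1); matched 4.
Augmenting path P4→Q3→P3→Q6 (+1); matched 5.
No augmenting path remains; maximum matching = 5.
König certificate: {P1, P2, P3, P5, Q3} is a vertex cover of size 5 (every listed pair touches it), so no matching can be larger.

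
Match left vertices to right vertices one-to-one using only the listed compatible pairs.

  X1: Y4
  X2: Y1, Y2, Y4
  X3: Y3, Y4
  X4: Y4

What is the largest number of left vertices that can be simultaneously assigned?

3

Unit-capacity flow: source→left, listed edges, right→sink; max matching = max flow.
Augmenting path X1→Y4 (+1); matched 1.
Augmenting path X2→Y1 (+1); matched 2.
Augmenting path X3→Y3 (+1); matched 3.
No augmenting path remains; maximum matching = 3.
König certificate: {X2, X3, Y4} is a vertex cover of size 3 (every listed pair touches it), so no matching can be larger.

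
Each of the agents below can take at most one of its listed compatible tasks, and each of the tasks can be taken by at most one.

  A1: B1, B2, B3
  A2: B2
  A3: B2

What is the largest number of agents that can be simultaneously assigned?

2

Unit-capacity flow: source→left, listed edges, right→sink; max matching = max flow.
Augmenting path A1→B1 (+1); matched 1.
Augmenting path A2→B2 (+1); matched 2.
No augmenting path remains; maximum matching = 2.
König certificate: {A1, B2} is a vertex cover of size 2 (every listed pair touches it), so no matching can be larger.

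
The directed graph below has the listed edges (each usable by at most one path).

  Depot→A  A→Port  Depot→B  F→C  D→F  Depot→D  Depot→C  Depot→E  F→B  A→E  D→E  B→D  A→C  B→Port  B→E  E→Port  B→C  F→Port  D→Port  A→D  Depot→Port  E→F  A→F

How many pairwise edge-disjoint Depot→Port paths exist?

5

Assign every edge capacity 1; by Menger, the answer equals the max flow.
Path Depot→Port (+1); total 1.
Path Depot→A→Port (+1); total 2.
Path Depot→B→Port (+1); total 3.
Path Depot→D→Port (+1); total 4.
Path Depot→E→Port (+1); total 5.
No residual Depot→Port path; max flow = 5.
Certifying cut of size 5: {Depot→A, Depot→B, Depot→D, Depot→E, Depot→Port}.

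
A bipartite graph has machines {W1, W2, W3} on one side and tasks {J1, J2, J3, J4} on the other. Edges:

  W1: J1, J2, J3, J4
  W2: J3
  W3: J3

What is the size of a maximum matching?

Unit-capacity flow: source→left, listed edges, right→sink; max matching = max flow.
Augmenting path W1→J1 (+1); matched 1.
Augmenting path W2→J3 (+1); matched 2.
No augmenting path remains; maximum matching = 2.
König certificate: {W1, J3} is a vertex cover of size 2 (every listed pair touches it), so no matching can be larger.

2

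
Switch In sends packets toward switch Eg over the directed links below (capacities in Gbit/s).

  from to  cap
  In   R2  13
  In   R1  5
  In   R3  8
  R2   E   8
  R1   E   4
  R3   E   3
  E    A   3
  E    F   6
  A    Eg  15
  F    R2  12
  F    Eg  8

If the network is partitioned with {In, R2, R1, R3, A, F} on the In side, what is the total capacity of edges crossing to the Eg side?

38

Edges leaving {In, R2, R1, R3, A, F}: R2→E (8), R1→E (4), R3→E (3), A→Eg (15), F→Eg (8).
Cut capacity = 8 + 4 + 3 + 15 + 8 = 38.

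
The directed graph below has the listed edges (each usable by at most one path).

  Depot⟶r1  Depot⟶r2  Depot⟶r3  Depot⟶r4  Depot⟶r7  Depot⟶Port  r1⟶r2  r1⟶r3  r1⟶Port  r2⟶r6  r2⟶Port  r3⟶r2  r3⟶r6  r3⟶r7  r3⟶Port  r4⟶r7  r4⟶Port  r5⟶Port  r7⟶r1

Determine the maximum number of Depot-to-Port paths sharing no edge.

5

Assign every edge capacity 1; by Menger, the answer equals the max flow.
Path Depot→Port (+1); total 1.
Path Depot→r1→Port (+1); total 2.
Path Depot→r2→Port (+1); total 3.
Path Depot→r3→Port (+1); total 4.
Path Depot→r4→Port (+1); total 5.
No residual Depot→Port path; max flow = 5.
Certifying cut of size 5: {Depot→Port, Depot→r4, r1→Port, r2→Port, r3→Port}.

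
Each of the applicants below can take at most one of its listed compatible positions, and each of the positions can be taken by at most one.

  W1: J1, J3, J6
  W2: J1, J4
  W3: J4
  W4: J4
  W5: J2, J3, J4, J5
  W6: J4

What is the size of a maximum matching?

4

Unit-capacity flow: source→left, listed edges, right→sink; max matching = max flow.
Augmenting path W1→J1 (+1); matched 1.
Augmenting path W2→J4 (+1); matched 2.
Augmenting path W5→J2 (+1); matched 3.
Augmenting path W3→J4→W2→J1→W1→J3 (+1); matched 4.
No augmenting path remains; maximum matching = 4.
König certificate: {W1, W2, W5, J4} is a vertex cover of size 4 (every listed pair touches it), so no matching can be larger.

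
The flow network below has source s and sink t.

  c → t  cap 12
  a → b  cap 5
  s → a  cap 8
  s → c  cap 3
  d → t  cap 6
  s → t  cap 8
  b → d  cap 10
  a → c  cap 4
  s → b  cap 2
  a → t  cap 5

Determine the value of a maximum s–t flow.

21

Augment s→t: bottleneck 8, flow now 8.
Augment s→a→t: bottleneck 5, flow now 13.
Augment s→c→t: bottleneck 3, flow now 16.
Augment s→a→c→t: bottleneck 3, flow now 19.
Augment s→b→d→t: bottleneck 2, flow now 21.
No augmenting path remains; maximum flow = 21.
In the residual graph, reachable from s: {s}.
Min-cut edges: s→a (8), s→b (2), s→c (3), s→t (8); capacity 8 + 2 + 3 + 8 = 21.
This cut is saturated, so no flow can exceed 21.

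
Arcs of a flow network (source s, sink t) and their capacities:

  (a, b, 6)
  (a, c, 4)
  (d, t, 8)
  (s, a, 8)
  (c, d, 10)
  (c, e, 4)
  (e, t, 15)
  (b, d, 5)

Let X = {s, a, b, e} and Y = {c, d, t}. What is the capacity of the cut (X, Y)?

Edges leaving {s, a, b, e}: a→c (4), b→d (5), e→t (15).
Cut capacity = 4 + 5 + 15 = 24.

24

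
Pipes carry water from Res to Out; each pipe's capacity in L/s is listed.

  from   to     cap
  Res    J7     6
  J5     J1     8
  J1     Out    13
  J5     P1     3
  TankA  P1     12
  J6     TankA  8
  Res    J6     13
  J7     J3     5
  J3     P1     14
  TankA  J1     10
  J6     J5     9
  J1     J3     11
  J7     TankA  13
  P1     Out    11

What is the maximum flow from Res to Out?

Augment Res→J6→TankA→J1→Out: bottleneck 8, flow now 8.
Augment Res→J6→J5→J1→Out: bottleneck 5, flow now 13.
Augment Res→J7→J3→P1→Out: bottleneck 5, flow now 18.
Augment Res→J7→TankA→P1→Out: bottleneck 1, flow now 19.
No augmenting path remains; maximum flow = 19.
In the residual graph, reachable from Res: {Res}.
Min-cut edges: Res→J6 (13), Res→J7 (6); capacity 13 + 6 = 19.
This cut is saturated, so no flow can exceed 19.

19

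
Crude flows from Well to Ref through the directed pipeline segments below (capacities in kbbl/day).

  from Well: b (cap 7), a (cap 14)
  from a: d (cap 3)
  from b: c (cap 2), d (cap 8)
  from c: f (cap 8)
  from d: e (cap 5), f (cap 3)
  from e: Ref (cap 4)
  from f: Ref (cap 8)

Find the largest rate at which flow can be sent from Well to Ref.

9

Augment Well→a→d→e→Ref: bottleneck 3, flow now 3.
Augment Well→b→c→f→Ref: bottleneck 2, flow now 5.
Augment Well→b→d→e→Ref: bottleneck 1, flow now 6.
Augment Well→b→d→f→Ref: bottleneck 3, flow now 9.
No augmenting path remains; maximum flow = 9.
In the residual graph, reachable from Well: {Well, a, b, d, e}.
Min-cut edges: b→c (2), d→f (3), e→Ref (4); capacity 2 + 3 + 4 = 9.
This cut is saturated, so no flow can exceed 9.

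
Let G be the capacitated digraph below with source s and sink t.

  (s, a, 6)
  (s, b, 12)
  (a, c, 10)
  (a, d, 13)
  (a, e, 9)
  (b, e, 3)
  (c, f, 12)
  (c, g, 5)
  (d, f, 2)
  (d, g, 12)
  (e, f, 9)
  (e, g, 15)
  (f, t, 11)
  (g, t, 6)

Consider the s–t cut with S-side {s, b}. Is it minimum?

Given cut capacity: 6 + 3 = 9.
Augment s→a→c→f→t: bottleneck 6, flow now 6.
Augment s→b→e→f→t: bottleneck 3, flow now 9.
No augmenting path remains; maximum flow = 9.
Cut capacity 9 equals the max flow, so it is a minimum cut.

Yes — it is a minimum cut (capacity 9).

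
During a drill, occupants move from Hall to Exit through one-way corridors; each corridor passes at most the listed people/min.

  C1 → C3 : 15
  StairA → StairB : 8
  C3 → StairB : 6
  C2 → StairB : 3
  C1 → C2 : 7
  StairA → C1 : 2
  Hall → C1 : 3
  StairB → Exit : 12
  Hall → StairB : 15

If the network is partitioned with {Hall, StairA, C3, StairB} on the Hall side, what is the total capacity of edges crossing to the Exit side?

17

Edges leaving {Hall, StairA, C3, StairB}: Hall→C1 (3), StairA→C1 (2), StairB→Exit (12).
Cut capacity = 3 + 2 + 12 = 17.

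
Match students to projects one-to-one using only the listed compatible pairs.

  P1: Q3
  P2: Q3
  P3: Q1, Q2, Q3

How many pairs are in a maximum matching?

2

Unit-capacity flow: source→left, listed edges, right→sink; max matching = max flow.
Augmenting path P1→Q3 (+1); matched 1.
Augmenting path P3→Q1 (+1); matched 2.
No augmenting path remains; maximum matching = 2.
König certificate: {P3, Q3} is a vertex cover of size 2 (every listed pair touches it), so no matching can be larger.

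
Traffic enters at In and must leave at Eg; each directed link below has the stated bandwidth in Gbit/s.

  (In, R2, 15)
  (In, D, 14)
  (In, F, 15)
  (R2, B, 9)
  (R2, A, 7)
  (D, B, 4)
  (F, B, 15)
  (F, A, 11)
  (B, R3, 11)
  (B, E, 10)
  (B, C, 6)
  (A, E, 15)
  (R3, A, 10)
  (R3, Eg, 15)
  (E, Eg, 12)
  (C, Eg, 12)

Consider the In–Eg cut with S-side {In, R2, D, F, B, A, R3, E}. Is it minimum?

Given cut capacity: 6 + 15 + 12 = 33.
Augment In→R2→B→R3→Eg: bottleneck 9, flow now 9.
Augment In→R2→A→E→Eg: bottleneck 6, flow now 15.
Augment In→D→B→R3→Eg: bottleneck 2, flow now 17.
Augment In→D→B→E→Eg: bottleneck 2, flow now 19.
Augment In→F→B→E→Eg: bottleneck 4, flow now 23.
Augment In→F→B→C→Eg: bottleneck 6, flow now 29.
No augmenting path remains; maximum flow = 29.
In the residual graph, reachable from In: {In, R2, D, F, B, A, E}.
Min-cut edges: B→R3 (11), B→C (6), E→Eg (12); capacity 11 + 6 + 12 = 29.
Cut capacity 33 exceeds the max flow 29, so it is not minimum.

No — its capacity is 33, but the minimum cut has capacity 29.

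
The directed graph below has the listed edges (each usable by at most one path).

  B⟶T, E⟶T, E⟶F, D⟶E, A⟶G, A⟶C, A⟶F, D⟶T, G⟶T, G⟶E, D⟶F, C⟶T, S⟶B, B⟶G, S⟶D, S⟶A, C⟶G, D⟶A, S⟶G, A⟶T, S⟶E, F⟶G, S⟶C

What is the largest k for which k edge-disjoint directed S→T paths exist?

6

Assign every edge capacity 1; by Menger, the answer equals the max flow.
Path S→A→T (+1); total 1.
Path S→B→T (+1); total 2.
Path S→C→T (+1); total 3.
Path S→D→T (+1); total 4.
Path S→E→T (+1); total 5.
Path S→G→T (+1); total 6.
No residual S→T path; max flow = 6.
Certifying cut of size 6: {S→A, S→B, S→C, S→D, S→E, S→G}.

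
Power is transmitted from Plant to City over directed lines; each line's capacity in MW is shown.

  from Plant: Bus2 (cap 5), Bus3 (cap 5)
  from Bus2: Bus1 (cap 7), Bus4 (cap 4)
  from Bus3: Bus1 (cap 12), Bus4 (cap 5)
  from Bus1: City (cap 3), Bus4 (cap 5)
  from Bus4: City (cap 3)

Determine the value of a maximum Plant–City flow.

6

Augment Plant→Bus2→Bus1→City: bottleneck 3, flow now 3.
Augment Plant→Bus2→Bus4→City: bottleneck 2, flow now 5.
Augment Plant→Bus3→Bus4→City: bottleneck 1, flow now 6.
No augmenting path remains; maximum flow = 6.
In the residual graph, reachable from Plant: {Plant, Bus2, Bus3, Bus1, Bus4}.
Min-cut edges: Bus1→City (3), Bus4→City (3); capacity 3 + 3 = 6.
This cut is saturated, so no flow can exceed 6.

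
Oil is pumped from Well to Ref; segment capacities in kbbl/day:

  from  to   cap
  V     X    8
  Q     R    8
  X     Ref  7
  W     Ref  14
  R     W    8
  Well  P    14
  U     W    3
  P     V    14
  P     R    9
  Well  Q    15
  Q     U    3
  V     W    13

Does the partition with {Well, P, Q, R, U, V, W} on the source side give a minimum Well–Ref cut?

Given cut capacity: 8 + 14 = 22.
Augment Well→P→R→W→Ref: bottleneck 8, flow now 8.
Augment Well→P→V→W→Ref: bottleneck 6, flow now 14.
Augment Well→Q→R→P→V→X→Ref: bottleneck 7, flow now 21. (uses reverse residual edge)
No augmenting path remains; maximum flow = 21.
In the residual graph, reachable from Well: {Well, P, Q, R, U, V, W, X}.
Min-cut edges: W→Ref (14), X→Ref (7); capacity 14 + 7 = 21.
Cut capacity 22 exceeds the max flow 21, so it is not minimum.

No — its capacity is 22, but the minimum cut has capacity 21.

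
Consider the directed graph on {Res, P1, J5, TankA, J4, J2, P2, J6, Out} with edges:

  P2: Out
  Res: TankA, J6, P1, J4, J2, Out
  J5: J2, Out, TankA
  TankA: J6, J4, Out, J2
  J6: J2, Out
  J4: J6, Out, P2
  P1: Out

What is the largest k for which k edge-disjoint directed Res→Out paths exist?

Assign every edge capacity 1; by Menger, the answer equals the max flow.
Path Res→Out (+1); total 1.
Path Res→P1→Out (+1); total 2.
Path Res→TankA→Out (+1); total 3.
Path Res→J4→Out (+1); total 4.
Path Res→J6→Out (+1); total 5.
No residual Res→Out path; max flow = 5.
Certifying cut of size 5: {Res→J4, Res→J6, Res→Out, Res→P1, Res→TankA}.

5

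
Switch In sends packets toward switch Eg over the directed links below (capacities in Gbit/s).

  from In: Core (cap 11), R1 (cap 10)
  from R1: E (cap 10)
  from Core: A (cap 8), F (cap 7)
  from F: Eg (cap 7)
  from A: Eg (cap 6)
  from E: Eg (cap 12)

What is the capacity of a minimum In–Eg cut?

Augment In→R1→E→Eg: bottleneck 10, flow now 10.
Augment In→Core→F→Eg: bottleneck 7, flow now 17.
Augment In→Core→A→Eg: bottleneck 4, flow now 21.
No augmenting path remains; maximum flow = 21.
By max-flow min-cut, the minimum cut capacity equals the max flow.
In the residual graph, reachable from In: {In}.
Min-cut edges: In→R1 (10), In→Core (11); capacity 10 + 11 = 21.

21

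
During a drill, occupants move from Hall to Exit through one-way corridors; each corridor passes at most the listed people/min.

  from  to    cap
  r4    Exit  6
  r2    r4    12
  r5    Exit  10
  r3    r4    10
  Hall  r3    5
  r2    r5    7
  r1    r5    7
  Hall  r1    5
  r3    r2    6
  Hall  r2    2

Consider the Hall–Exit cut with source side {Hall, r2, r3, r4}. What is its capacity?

18

Edges leaving {Hall, r2, r3, r4}: Hall→r1 (5), r2→r5 (7), r4→Exit (6).
Cut capacity = 5 + 7 + 6 = 18.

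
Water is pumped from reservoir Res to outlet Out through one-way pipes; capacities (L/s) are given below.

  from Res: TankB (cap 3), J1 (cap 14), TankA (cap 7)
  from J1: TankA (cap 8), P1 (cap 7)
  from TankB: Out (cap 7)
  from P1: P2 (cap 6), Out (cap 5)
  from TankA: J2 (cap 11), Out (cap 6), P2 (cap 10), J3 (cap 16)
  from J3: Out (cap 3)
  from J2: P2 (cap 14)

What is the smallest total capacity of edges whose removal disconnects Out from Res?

Augment Res→TankB→Out: bottleneck 3, flow now 3.
Augment Res→TankA→Out: bottleneck 6, flow now 9.
Augment Res→J1→P1→Out: bottleneck 5, flow now 14.
Augment Res→TankA→J3→Out: bottleneck 1, flow now 15.
Augment Res→J1→TankA→J3→Out: bottleneck 2, flow now 17.
No augmenting path remains; maximum flow = 17.
By max-flow min-cut, the minimum cut capacity equals the max flow.
In the residual graph, reachable from Res: {Res, J1, P1, TankA, J3, J2, P2}.
Min-cut edges: Res→TankB (3), P1→Out (5), TankA→Out (6), J3→Out (3); capacity 3 + 5 + 6 + 3 = 17.

17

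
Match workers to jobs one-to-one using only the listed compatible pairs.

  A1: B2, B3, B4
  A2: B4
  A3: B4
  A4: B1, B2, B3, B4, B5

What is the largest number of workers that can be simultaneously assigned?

Unit-capacity flow: source→left, listed edges, right→sink; max matching = max flow.
Augmenting path A1→B2 (+1); matched 1.
Augmenting path A2→B4 (+1); matched 2.
Augmenting path A4→B1 (+1); matched 3.
No augmenting path remains; maximum matching = 3.
König certificate: {A1, A4, B4} is a vertex cover of size 3 (every listed pair touches it), so no matching can be larger.

3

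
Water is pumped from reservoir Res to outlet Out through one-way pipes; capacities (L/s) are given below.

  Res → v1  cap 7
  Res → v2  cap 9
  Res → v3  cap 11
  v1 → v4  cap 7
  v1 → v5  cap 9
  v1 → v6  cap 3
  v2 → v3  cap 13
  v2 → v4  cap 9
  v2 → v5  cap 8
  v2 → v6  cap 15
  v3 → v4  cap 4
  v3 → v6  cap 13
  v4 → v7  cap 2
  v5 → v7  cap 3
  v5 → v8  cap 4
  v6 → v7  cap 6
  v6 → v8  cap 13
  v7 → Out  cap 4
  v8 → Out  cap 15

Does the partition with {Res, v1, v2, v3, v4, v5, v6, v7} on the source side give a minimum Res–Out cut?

No — its capacity is 21, but the minimum cut has capacity 19.

Given cut capacity: 4 + 13 + 4 = 21.
Augment Res→v1→v4→v7→Out: bottleneck 2, flow now 2.
Augment Res→v1→v5→v7→Out: bottleneck 2, flow now 4.
Augment Res→v1→v5→v8→Out: bottleneck 3, flow now 7.
Augment Res→v2→v5→v8→Out: bottleneck 1, flow now 8.
Augment Res→v2→v6→v8→Out: bottleneck 8, flow now 16.
Augment Res→v3→v6→v8→Out: bottleneck 3, flow now 19.
No augmenting path remains; maximum flow = 19.
In the residual graph, reachable from Res: {Res, v1, v2, v3, v4, v5, v6, v7, v8}.
Min-cut edges: v7→Out (4), v8→Out (15); capacity 4 + 15 = 19.
Cut capacity 21 exceeds the max flow 19, so it is not minimum.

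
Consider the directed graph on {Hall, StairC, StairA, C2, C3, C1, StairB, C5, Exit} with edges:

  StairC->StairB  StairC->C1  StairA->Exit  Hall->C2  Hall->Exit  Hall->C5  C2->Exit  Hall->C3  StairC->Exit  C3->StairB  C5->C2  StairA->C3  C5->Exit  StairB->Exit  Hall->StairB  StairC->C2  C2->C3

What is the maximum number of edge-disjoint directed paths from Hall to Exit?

Assign every edge capacity 1; by Menger, the answer equals the max flow.
Path Hall→Exit (+1); total 1.
Path Hall→C2→Exit (+1); total 2.
Path Hall→StairB→Exit (+1); total 3.
Path Hall→C5→Exit (+1); total 4.
No residual Hall→Exit path; max flow = 4.
Certifying cut of size 4: {Hall→C2, Hall→C5, Hall→Exit, StairB→Exit}.

4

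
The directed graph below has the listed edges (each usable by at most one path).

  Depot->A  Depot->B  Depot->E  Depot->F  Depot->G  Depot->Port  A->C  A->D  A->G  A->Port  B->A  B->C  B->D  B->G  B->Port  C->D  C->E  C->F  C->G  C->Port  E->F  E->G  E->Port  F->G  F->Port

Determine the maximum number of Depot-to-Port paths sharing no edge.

5

Assign every edge capacity 1; by Menger, the answer equals the max flow.
Path Depot→Port (+1); total 1.
Path Depot→A→Port (+1); total 2.
Path Depot→B→Port (+1); total 3.
Path Depot→E→Port (+1); total 4.
Path Depot→F→Port (+1); total 5.
No residual Depot→Port path; max flow = 5.
Certifying cut of size 5: {Depot→A, Depot→B, Depot→E, Depot→F, Depot→Port}.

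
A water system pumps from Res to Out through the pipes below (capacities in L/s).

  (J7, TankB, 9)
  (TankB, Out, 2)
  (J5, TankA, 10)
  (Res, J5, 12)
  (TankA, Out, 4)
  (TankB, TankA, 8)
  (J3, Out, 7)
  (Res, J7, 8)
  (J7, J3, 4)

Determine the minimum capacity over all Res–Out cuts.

10

Augment Res→J7→TankB→Out: bottleneck 2, flow now 2.
Augment Res→J7→J3→Out: bottleneck 4, flow now 6.
Augment Res→J5→TankA→Out: bottleneck 4, flow now 10.
No augmenting path remains; maximum flow = 10.
By max-flow min-cut, the minimum cut capacity equals the max flow.
In the residual graph, reachable from Res: {Res, J7, J5, TankA, TankB}.
Min-cut edges: J7→J3 (4), TankA→Out (4), TankB→Out (2); capacity 4 + 4 + 2 = 10.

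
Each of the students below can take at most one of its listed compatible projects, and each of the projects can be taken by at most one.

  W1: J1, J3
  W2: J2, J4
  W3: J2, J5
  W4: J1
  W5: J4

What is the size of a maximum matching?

Unit-capacity flow: source→left, listed edges, right→sink; max matching = max flow.
Augmenting path W1→J1 (+1); matched 1.
Augmenting path W2→J2 (+1); matched 2.
Augmenting path W3→J5 (+1); matched 3.
Augmenting path W5→J4 (+1); matched 4.
Augmenting path W4→J1→W1→J3 (+1); matched 5.
No augmenting path remains; maximum matching = 5.
König certificate: {W1, W2, W3, W4, W5} is a vertex cover of size 5 (every listed pair touches it), so no matching can be larger.

5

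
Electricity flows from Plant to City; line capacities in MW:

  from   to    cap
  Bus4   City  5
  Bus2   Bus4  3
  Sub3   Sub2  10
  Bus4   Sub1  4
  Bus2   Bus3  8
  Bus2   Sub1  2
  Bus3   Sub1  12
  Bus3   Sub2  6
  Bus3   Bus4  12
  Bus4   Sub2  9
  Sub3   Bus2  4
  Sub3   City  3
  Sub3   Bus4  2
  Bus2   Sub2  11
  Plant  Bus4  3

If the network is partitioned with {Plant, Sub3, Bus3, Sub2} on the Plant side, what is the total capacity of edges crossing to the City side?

36

Edges leaving {Plant, Sub3, Bus3, Sub2}: Plant→Bus4 (3), Sub3→Bus2 (4), Sub3→Bus4 (2), Sub3→City (3), Bus3→Bus4 (12), Bus3→Sub1 (12).
Cut capacity = 3 + 4 + 2 + 3 + 12 + 12 = 36.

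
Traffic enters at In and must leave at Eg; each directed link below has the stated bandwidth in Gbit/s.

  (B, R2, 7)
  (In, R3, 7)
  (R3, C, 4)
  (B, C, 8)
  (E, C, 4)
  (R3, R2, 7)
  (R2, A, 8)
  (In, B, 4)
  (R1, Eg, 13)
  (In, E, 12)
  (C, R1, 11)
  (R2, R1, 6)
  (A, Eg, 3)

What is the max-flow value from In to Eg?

15

Augment In→B→C→R1→Eg: bottleneck 4, flow now 4.
Augment In→R3→C→R1→Eg: bottleneck 4, flow now 8.
Augment In→R3→R2→A→Eg: bottleneck 3, flow now 11.
Augment In→E→C→R1→Eg: bottleneck 3, flow now 14.
Augment In→E→C→B→R2→R1→Eg: bottleneck 1, flow now 15. (uses reverse residual edge)
No augmenting path remains; maximum flow = 15.
In the residual graph, reachable from In: {In, E}.
Min-cut edges: In→B (4), In→R3 (7), E→C (4); capacity 4 + 7 + 4 = 15.
This cut is saturated, so no flow can exceed 15.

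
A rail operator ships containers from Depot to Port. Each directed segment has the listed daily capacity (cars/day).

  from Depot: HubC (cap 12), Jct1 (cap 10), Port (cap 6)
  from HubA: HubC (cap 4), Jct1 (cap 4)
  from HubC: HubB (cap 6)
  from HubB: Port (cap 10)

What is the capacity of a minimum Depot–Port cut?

12

Augment Depot→Port: bottleneck 6, flow now 6.
Augment Depot→HubC→HubB→Port: bottleneck 6, flow now 12.
No augmenting path remains; maximum flow = 12.
By max-flow min-cut, the minimum cut capacity equals the max flow.
In the residual graph, reachable from Depot: {Depot, HubC, Jct1}.
Min-cut edges: Depot→Port (6), HubC→HubB (6); capacity 6 + 6 = 12.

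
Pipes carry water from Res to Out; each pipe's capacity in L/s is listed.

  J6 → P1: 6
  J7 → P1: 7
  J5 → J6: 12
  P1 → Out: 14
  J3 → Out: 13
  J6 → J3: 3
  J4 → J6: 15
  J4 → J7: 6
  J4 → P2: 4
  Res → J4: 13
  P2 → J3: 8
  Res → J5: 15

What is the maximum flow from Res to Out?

Augment Res→J5→J6→P1→Out: bottleneck 6, flow now 6.
Augment Res→J5→J6→J3→Out: bottleneck 3, flow now 9.
Augment Res→J4→J7→P1→Out: bottleneck 6, flow now 15.
Augment Res→J4→P2→J3→Out: bottleneck 4, flow now 19.
No augmenting path remains; maximum flow = 19.
In the residual graph, reachable from Res: {Res, J5, J4, J6}.
Min-cut edges: J4→J7 (6), J4→P2 (4), J6→P1 (6), J6→J3 (3); capacity 6 + 4 + 6 + 3 = 19.
This cut is saturated, so no flow can exceed 19.

19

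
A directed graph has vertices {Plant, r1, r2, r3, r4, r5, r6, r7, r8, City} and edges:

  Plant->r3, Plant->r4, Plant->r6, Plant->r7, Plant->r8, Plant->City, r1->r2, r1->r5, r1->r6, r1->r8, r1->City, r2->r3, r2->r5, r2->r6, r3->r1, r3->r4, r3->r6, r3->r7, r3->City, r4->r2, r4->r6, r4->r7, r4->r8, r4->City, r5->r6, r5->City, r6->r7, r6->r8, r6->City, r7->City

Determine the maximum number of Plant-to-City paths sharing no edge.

5

Assign every edge capacity 1; by Menger, the answer equals the max flow.
Path Plant→City (+1); total 1.
Path Plant→r3→City (+1); total 2.
Path Plant→r4→City (+1); total 3.
Path Plant→r6→City (+1); total 4.
Path Plant→r7→City (+1); total 5.
No residual Plant→City path; max flow = 5.
Certifying cut of size 5: {Plant→City, Plant→r3, Plant→r4, Plant→r6, Plant→r7}.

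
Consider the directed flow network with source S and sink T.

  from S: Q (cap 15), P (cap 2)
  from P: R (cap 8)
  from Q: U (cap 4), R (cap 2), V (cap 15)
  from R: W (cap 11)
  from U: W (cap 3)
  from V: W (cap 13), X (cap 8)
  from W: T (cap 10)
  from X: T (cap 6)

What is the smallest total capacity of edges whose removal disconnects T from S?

16

Augment S→P→R→W→T: bottleneck 2, flow now 2.
Augment S→Q→R→W→T: bottleneck 2, flow now 4.
Augment S→Q→U→W→T: bottleneck 3, flow now 7.
Augment S→Q→V→W→T: bottleneck 3, flow now 10.
Augment S→Q→V→X→T: bottleneck 6, flow now 16.
No augmenting path remains; maximum flow = 16.
By max-flow min-cut, the minimum cut capacity equals the max flow.
In the residual graph, reachable from S: {S, P, Q, R, U, V, W, X}.
Min-cut edges: W→T (10), X→T (6); capacity 10 + 6 = 16.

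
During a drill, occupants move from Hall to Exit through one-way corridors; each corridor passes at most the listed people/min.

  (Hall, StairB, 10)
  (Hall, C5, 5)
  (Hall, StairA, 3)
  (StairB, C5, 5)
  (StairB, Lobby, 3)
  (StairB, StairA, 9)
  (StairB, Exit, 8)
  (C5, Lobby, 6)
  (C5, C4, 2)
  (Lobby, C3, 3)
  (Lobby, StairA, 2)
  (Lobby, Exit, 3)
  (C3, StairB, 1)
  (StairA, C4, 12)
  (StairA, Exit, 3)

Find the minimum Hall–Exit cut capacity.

Augment Hall→StairB→Exit: bottleneck 8, flow now 8.
Augment Hall→StairA→Exit: bottleneck 3, flow now 11.
Augment Hall→StairB→Lobby→Exit: bottleneck 2, flow now 13.
Augment Hall→C5→Lobby→Exit: bottleneck 1, flow now 14.
No augmenting path remains; maximum flow = 14.
By max-flow min-cut, the minimum cut capacity equals the max flow.
In the residual graph, reachable from Hall: {Hall, StairB, C5, Lobby, C3, StairA, C4}.
Min-cut edges: StairB→Exit (8), Lobby→Exit (3), StairA→Exit (3); capacity 8 + 3 + 3 = 14.

14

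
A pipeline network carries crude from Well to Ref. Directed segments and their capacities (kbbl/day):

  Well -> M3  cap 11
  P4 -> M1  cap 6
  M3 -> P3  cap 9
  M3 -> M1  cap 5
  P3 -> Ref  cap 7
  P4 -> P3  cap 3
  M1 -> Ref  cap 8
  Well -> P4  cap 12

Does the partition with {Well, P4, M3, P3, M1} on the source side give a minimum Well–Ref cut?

Yes — it is a minimum cut (capacity 15).

Given cut capacity: 7 + 8 = 15.
Augment Well→P4→P3→Ref: bottleneck 3, flow now 3.
Augment Well→P4→M1→Ref: bottleneck 6, flow now 9.
Augment Well→M3→P3→Ref: bottleneck 4, flow now 13.
Augment Well→M3→M1→Ref: bottleneck 2, flow now 15.
No augmenting path remains; maximum flow = 15.
Cut capacity 15 equals the max flow, so it is a minimum cut.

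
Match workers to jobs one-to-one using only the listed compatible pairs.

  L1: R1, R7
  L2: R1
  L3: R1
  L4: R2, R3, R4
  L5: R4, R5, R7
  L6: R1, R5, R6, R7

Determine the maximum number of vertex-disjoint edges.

5

Unit-capacity flow: source→left, listed edges, right→sink; max matching = max flow.
Augmenting path L1→R1 (+1); matched 1.
Augmenting path L4→R2 (+1); matched 2.
Augmenting path L5→R4 (+1); matched 3.
Augmenting path L6→R5 (+1); matched 4.
Augmenting path L2→R1→L1→R7 (+1); matched 5.
No augmenting path remains; maximum matching = 5.
König certificate: {L1, L4, L5, L6, R1} is a vertex cover of size 5 (every listed pair touches it), so no matching can be larger.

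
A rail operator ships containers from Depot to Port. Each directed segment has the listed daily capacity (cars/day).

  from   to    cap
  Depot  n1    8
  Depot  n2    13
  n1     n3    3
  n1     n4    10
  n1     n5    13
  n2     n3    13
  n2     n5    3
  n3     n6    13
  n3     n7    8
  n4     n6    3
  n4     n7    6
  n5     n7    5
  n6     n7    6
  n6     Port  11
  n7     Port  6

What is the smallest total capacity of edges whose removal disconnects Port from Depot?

17

Augment Depot→n1→n3→n6→Port: bottleneck 3, flow now 3.
Augment Depot→n1→n4→n6→Port: bottleneck 3, flow now 6.
Augment Depot→n1→n4→n7→Port: bottleneck 2, flow now 8.
Augment Depot→n2→n3→n6→Port: bottleneck 5, flow now 13.
Augment Depot→n2→n3→n7→Port: bottleneck 4, flow now 17.
No augmenting path remains; maximum flow = 17.
By max-flow min-cut, the minimum cut capacity equals the max flow.
In the residual graph, reachable from Depot: {Depot, n1, n2, n3, n4, n5, n6, n7}.
Min-cut edges: n6→Port (11), n7→Port (6); capacity 11 + 6 = 17.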